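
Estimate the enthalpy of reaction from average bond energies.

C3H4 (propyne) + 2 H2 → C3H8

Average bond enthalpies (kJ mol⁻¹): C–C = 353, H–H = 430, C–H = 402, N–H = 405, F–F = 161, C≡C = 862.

Bonds broken (reactants):
  C≡C: 1 × 862 = 862
  C–C: 1 × 353 = 353
  C–H: 4 × 402 = 1608
  H–H: 2 × 430 = 860
  Σ(broken) = 3683 kJ
Bonds formed (products):
  C–C: 2 × 353 = 706
  C–H: 8 × 402 = 3216
  Σ(formed) = 3922 kJ
ΔH = Σ(broken) − Σ(formed) = 3683 − 3922 = −239 kJ

ΔH ≈ −239 kJ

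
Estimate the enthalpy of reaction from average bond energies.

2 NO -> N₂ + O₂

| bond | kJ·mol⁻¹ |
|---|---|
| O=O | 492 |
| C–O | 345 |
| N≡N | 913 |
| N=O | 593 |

Bonds broken (reactants):
  N=O: 2 × 593 = 1186
  Σ(broken) = 1186 kJ
Bonds formed (products):
  N≡N: 1 × 913 = 913
  O=O: 1 × 492 = 492
  Σ(formed) = 1405 kJ
ΔH = Σ(broken) − Σ(formed) = 1186 − 1405 = −219 kJ

ΔH ≈ −219 kJ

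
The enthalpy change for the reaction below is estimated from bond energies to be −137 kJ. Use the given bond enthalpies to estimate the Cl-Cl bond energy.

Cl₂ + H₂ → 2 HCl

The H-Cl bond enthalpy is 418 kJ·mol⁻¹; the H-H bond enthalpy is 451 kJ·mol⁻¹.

D(Cl-Cl) ≈ 248 kJ/mol

Let D be the Cl-Cl bond energy.
Σ(broken) = 1×D + 1×451 = 451 + D
Σ(formed) = 2×418 = 836
ΔH = Σ(broken) − Σ(formed) = (451 + D) − (836) = −385 + D
Setting this equal to −137 kJ gives D = 248 kJ/mol.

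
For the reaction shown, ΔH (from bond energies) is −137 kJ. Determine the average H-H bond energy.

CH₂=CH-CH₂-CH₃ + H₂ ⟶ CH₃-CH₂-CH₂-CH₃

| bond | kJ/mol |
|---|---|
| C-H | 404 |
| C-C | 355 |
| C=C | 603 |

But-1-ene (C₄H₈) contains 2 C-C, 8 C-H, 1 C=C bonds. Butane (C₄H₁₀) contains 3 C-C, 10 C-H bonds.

Let D be the H-H bond energy.
Σ(broken) = 2×355 + 8×404 + 1×603 + 1×D = 4545 + D
Σ(formed) = 3×355 + 10×404 = 5105
ΔH = Σ(broken) − Σ(formed) = (4545 + D) − (5105) = −560 + D
Setting this equal to −137 kJ gives D = 423 kJ/mol.

D(H-H) ≈ 423 kJ/mol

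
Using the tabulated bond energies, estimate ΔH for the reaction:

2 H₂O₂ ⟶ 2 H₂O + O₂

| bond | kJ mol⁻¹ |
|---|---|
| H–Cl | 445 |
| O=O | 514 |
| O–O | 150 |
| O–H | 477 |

Bonds broken (reactants):
  O–H: 4 × 477 = 1908
  O–O: 2 × 150 = 300
  Σ(broken) = 2208 kJ
Bonds formed (products):
  O–H: 4 × 477 = 1908
  O=O: 1 × 514 = 514
  Σ(formed) = 2422 kJ
ΔH = Σ(broken) − Σ(formed) = 2208 − 2422 = −214 kJ

ΔH ≈ −214 kJ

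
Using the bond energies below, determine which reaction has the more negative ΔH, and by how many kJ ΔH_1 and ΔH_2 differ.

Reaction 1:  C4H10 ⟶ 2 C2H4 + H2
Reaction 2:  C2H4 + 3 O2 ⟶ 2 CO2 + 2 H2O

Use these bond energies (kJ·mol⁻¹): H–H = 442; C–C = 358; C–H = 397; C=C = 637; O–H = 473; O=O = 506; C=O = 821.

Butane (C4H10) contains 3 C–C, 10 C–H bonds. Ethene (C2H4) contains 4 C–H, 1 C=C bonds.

Reaction 1:
  Bonds broken (reactants):
    C–C: 3 × 358 = 1074
    C–H: 10 × 397 = 3970
    Σ(broken) = 5044 kJ
  Bonds formed (products):
    C–H: 8 × 397 = 3176
    C=C: 2 × 637 = 1274
    H–H: 1 × 442 = 442
    Σ(formed) = 4892 kJ
  ΔH_1 = 5044 − 4892 = +152 kJ
Reaction 2:
  Bonds broken (reactants):
    C–H: 4 × 397 = 1588
    C=C: 1 × 637 = 637
    O=O: 3 × 506 = 1518
    Σ(broken) = 3743 kJ
  Bonds formed (products):
    C=O: 4 × 821 = 3284
    O–H: 4 × 473 = 1892
    Σ(formed) = 5176 kJ
  ΔH_2 = 3743 − 5176 = −1433 kJ
ΔH_1 − ΔH_2 = +1585 kJ, so reaction 2 has the more negative ΔH; |ΔH_1 − ΔH_2| = 1585 kJ.

Reaction 2, by 1585 kJ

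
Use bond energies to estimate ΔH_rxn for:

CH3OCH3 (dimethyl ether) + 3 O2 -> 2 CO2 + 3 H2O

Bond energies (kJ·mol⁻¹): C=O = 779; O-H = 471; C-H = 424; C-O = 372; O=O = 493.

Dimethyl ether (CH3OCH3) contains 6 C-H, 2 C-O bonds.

ΔH ≈ −1175 kJ

Bonds broken (reactants):
  C-H: 6 × 424 = 2544
  C-O: 2 × 372 = 744
  O=O: 3 × 493 = 1479
  Σ(broken) = 4767 kJ
Bonds formed (products):
  C=O: 4 × 779 = 3116
  O-H: 6 × 471 = 2826
  Σ(formed) = 5942 kJ
ΔH = Σ(broken) − Σ(formed) = 4767 − 5942 = −1175 kJ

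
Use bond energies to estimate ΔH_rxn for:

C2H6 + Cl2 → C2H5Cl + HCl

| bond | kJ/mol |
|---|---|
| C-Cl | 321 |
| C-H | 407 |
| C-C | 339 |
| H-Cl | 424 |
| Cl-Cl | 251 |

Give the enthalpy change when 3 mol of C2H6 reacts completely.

Bonds broken (reactants):
  C-C: 1 × 339 = 339
  C-H: 6 × 407 = 2442
  Cl-Cl: 1 × 251 = 251
  Σ(broken) = 3032 kJ
Bonds formed (products):
  C-C: 1 × 339 = 339
  C-Cl: 1 × 321 = 321
  C-H: 5 × 407 = 2035
  H-Cl: 1 × 424 = 424
  Σ(formed) = 3119 kJ
ΔH = Σ(broken) − Σ(formed) = 3032 − 3119 = −87 kJ
For 3× the reaction as written: 3 × (−87) = −261 kJ

ΔH = −261 kJ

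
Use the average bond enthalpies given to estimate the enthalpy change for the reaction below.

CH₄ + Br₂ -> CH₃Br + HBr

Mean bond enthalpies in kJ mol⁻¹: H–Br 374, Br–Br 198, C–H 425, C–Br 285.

ΔH ≈ −36 kJ

Bonds broken (reactants):
  Br–Br: 1 × 198 = 198
  C–H: 4 × 425 = 1700
  Σ(broken) = 1898 kJ
Bonds formed (products):
  C–Br: 1 × 285 = 285
  C–H: 3 × 425 = 1275
  H–Br: 1 × 374 = 374
  Σ(formed) = 1934 kJ
ΔH = Σ(broken) − Σ(formed) = 1898 − 1934 = −36 kJ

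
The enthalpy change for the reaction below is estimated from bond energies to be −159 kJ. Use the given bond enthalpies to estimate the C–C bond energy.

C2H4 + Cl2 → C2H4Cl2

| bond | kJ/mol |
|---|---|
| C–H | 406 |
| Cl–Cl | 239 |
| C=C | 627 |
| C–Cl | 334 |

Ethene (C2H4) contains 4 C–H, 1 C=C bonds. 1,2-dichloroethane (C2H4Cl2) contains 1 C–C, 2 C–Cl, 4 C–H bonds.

D(C–C) ≈ 357 kJ/mol

Let D be the C–C bond energy.
Σ(broken) = 4×406 + 1×627 + 1×239 = 2490
Σ(formed) = 1×D + 2×334 + 4×406 = 2292 + D
ΔH = Σ(broken) − Σ(formed) = (2490) − (2292 + D) = +198 − D
Setting this equal to −159 kJ gives D = 357 kJ/mol.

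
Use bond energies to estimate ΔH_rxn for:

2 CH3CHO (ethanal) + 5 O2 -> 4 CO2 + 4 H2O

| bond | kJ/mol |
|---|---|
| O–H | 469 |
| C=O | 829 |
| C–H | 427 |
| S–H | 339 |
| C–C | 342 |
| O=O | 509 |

ΔH ≈ −2081 kJ

Bonds broken (reactants):
  C–C: 2 × 342 = 684
  C–H: 8 × 427 = 3416
  C=O: 2 × 829 = 1658
  O=O: 5 × 509 = 2545
  Σ(broken) = 8303 kJ
Bonds formed (products):
  C=O: 8 × 829 = 6632
  O–H: 8 × 469 = 3752
  Σ(formed) = 10384 kJ
ΔH = Σ(broken) − Σ(formed) = 8303 − 10384 = −2081 kJ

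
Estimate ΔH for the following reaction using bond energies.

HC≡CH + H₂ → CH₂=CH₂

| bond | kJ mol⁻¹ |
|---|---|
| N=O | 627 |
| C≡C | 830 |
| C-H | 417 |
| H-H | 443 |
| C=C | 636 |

ΔH ≈ −197 kJ

Bonds broken (reactants):
  C≡C: 1 × 830 = 830
  C-H: 2 × 417 = 834
  H-H: 1 × 443 = 443
  Σ(broken) = 2107 kJ
Bonds formed (products):
  C-H: 4 × 417 = 1668
  C=C: 1 × 636 = 636
  Σ(formed) = 2304 kJ
ΔH = Σ(broken) − Σ(formed) = 2107 − 2304 = −197 kJ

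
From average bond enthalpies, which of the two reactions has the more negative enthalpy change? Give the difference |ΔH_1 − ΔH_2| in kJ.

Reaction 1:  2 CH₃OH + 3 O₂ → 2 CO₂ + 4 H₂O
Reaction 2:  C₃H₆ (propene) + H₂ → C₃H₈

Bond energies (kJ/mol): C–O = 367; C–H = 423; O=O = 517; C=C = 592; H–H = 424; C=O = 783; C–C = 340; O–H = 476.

Reaction 1:
  Bonds broken (reactants):
    C–H: 6 × 423 = 2538
    C–O: 2 × 367 = 734
    O–H: 2 × 476 = 952
    O=O: 3 × 517 = 1551
    Σ(broken) = 5775 kJ
  Bonds formed (products):
    C=O: 4 × 783 = 3132
    O–H: 8 × 476 = 3808
    Σ(formed) = 6940 kJ
  ΔH_1 = 5775 − 6940 = −1165 kJ
Reaction 2:
  Bonds broken (reactants):
    C–C: 1 × 340 = 340
    C–H: 6 × 423 = 2538
    C=C: 1 × 592 = 592
    H–H: 1 × 424 = 424
    Σ(broken) = 3894 kJ
  Bonds formed (products):
    C–C: 2 × 340 = 680
    C–H: 8 × 423 = 3384
    Σ(formed) = 4064 kJ
  ΔH_2 = 3894 − 4064 = −170 kJ
ΔH_1 − ΔH_2 = −995 kJ, so reaction 1 has the more negative ΔH; |ΔH_1 − ΔH_2| = 995 kJ.

Reaction 1, by 995 kJ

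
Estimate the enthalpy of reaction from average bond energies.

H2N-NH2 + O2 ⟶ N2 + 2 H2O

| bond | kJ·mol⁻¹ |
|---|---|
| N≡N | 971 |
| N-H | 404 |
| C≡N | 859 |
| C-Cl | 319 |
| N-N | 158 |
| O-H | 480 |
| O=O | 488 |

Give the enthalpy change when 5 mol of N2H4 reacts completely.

ΔH = −3145 kJ

Bonds broken (reactants):
  N-H: 4 × 404 = 1616
  N-N: 1 × 158 = 158
  O=O: 1 × 488 = 488
  Σ(broken) = 2262 kJ
Bonds formed (products):
  N≡N: 1 × 971 = 971
  O-H: 4 × 480 = 1920
  Σ(formed) = 2891 kJ
ΔH = Σ(broken) − Σ(formed) = 2262 − 2891 = −629 kJ
For 5× the reaction as written: 5 × (−629) = −3145 kJ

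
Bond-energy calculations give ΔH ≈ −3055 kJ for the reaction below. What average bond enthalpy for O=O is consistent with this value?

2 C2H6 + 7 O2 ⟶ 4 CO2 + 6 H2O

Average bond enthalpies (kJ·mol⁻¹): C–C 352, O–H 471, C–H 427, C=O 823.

Let D be the O=O bond energy.
Σ(broken) = 2×352 + 12×427 + 7×D = 5828 + 7D
Σ(formed) = 8×823 + 12×471 = 12236
ΔH = Σ(broken) − Σ(formed) = (5828 + 7D) − (12236) = −6408 + 7D
Setting this equal to −3055 kJ gives 7D = 3353, so D = 479 kJ/mol.

D(O=O) ≈ 479 kJ/mol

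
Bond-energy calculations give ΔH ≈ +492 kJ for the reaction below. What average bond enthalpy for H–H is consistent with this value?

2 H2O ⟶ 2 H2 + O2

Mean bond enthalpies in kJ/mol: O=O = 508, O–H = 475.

D(H–H) ≈ 450 kJ/mol

Let D be the H–H bond energy.
Σ(broken) = 4×475 = 1900
Σ(formed) = 2×D + 1×508 = 508 + 2D
ΔH = Σ(broken) − Σ(formed) = (1900) − (508 + 2D) = +1392 − 2D
Setting this equal to +492 kJ gives 2D = 900, so D = 450 kJ/mol.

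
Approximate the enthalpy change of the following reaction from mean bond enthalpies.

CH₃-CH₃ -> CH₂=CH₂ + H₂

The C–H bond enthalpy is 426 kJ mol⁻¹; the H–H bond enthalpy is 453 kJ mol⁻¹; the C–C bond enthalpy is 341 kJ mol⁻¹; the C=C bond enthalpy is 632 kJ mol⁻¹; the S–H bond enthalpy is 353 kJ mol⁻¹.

Bonds broken (reactants):
  C–C: 1 × 341 = 341
  C–H: 6 × 426 = 2556
  Σ(broken) = 2897 kJ
Bonds formed (products):
  C–H: 4 × 426 = 1704
  C=C: 1 × 632 = 632
  H–H: 1 × 453 = 453
  Σ(formed) = 2789 kJ
ΔH = Σ(broken) − Σ(formed) = 2897 − 2789 = +108 kJ

ΔH ≈ +108 kJ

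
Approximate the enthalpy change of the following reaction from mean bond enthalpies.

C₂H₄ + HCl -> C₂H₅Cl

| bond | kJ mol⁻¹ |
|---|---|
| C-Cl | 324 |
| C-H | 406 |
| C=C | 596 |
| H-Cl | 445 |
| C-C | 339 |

Bonds broken (reactants):
  C-H: 4 × 406 = 1624
  C=C: 1 × 596 = 596
  H-Cl: 1 × 445 = 445
  Σ(broken) = 2665 kJ
Bonds formed (products):
  C-C: 1 × 339 = 339
  C-Cl: 1 × 324 = 324
  C-H: 5 × 406 = 2030
  Σ(formed) = 2693 kJ
ΔH = Σ(broken) − Σ(formed) = 2665 − 2693 = −28 kJ

ΔH ≈ −28 kJ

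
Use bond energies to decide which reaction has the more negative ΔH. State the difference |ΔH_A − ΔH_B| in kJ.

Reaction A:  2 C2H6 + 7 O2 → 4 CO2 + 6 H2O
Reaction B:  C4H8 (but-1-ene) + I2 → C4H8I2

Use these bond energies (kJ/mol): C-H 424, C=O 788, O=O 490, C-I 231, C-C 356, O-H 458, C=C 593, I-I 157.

Reaction A, by 2502 kJ

Reaction A:
  Bonds broken (reactants):
    C-C: 2 × 356 = 712
    C-H: 12 × 424 = 5088
    O=O: 7 × 490 = 3430
    Σ(broken) = 9230 kJ
  Bonds formed (products):
    C=O: 8 × 788 = 6304
    O-H: 12 × 458 = 5496
    Σ(formed) = 11800 kJ
  ΔH_A = 9230 − 11800 = −2570 kJ
Reaction B:
  Bonds broken (reactants):
    C-C: 2 × 356 = 712
    C-H: 8 × 424 = 3392
    C=C: 1 × 593 = 593
    I-I: 1 × 157 = 157
    Σ(broken) = 4854 kJ
  Bonds formed (products):
    C-C: 3 × 356 = 1068
    C-H: 8 × 424 = 3392
    C-I: 2 × 231 = 462
    Σ(formed) = 4922 kJ
  ΔH_B = 4854 − 4922 = −68 kJ
ΔH_A − ΔH_B = −2502 kJ, so reaction A has the more negative ΔH; |ΔH_A − ΔH_B| = 2502 kJ.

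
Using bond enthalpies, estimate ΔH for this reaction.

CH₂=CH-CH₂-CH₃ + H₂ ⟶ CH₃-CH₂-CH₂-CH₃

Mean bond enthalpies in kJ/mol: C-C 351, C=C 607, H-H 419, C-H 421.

Bonds broken (reactants):
  C-C: 2 × 351 = 702
  C-H: 8 × 421 = 3368
  C=C: 1 × 607 = 607
  H-H: 1 × 419 = 419
  Σ(broken) = 5096 kJ
Bonds formed (products):
  C-C: 3 × 351 = 1053
  C-H: 10 × 421 = 4210
  Σ(formed) = 5263 kJ
ΔH = Σ(broken) − Σ(formed) = 5096 − 5263 = −167 kJ

ΔH ≈ −167 kJ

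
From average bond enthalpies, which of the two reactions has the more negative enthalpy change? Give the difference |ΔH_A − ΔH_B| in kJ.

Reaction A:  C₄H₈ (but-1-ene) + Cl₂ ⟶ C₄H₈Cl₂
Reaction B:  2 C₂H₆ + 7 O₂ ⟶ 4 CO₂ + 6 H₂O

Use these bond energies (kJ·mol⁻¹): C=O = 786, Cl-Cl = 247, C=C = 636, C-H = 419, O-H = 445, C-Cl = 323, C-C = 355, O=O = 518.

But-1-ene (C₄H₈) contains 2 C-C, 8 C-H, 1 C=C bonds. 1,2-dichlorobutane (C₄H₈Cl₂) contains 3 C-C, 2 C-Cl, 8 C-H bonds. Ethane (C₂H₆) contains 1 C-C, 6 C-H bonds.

Reaction B, by 2146 kJ

Reaction A:
  Bonds broken (reactants):
    C-C: 2 × 355 = 710
    C-H: 8 × 419 = 3352
    C=C: 1 × 636 = 636
    Cl-Cl: 1 × 247 = 247
    Σ(broken) = 4945 kJ
  Bonds formed (products):
    C-C: 3 × 355 = 1065
    C-Cl: 2 × 323 = 646
    C-H: 8 × 419 = 3352
    Σ(formed) = 5063 kJ
  ΔH_A = 4945 − 5063 = −118 kJ
Reaction B:
  Bonds broken (reactants):
    C-C: 2 × 355 = 710
    C-H: 12 × 419 = 5028
    O=O: 7 × 518 = 3626
    Σ(broken) = 9364 kJ
  Bonds formed (products):
    C=O: 8 × 786 = 6288
    O-H: 12 × 445 = 5340
    Σ(formed) = 11628 kJ
  ΔH_B = 9364 − 11628 = −2264 kJ
ΔH_A − ΔH_B = +2146 kJ, so reaction B has the more negative ΔH; |ΔH_A − ΔH_B| = 2146 kJ.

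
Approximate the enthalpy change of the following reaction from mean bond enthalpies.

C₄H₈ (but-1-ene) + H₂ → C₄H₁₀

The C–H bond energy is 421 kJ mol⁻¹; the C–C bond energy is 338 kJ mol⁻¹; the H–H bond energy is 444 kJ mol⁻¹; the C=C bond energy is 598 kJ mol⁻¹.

ΔH ≈ −138 kJ

Bonds broken (reactants):
  C–C: 2 × 338 = 676
  C–H: 8 × 421 = 3368
  C=C: 1 × 598 = 598
  H–H: 1 × 444 = 444
  Σ(broken) = 5086 kJ
Bonds formed (products):
  C–C: 3 × 338 = 1014
  C–H: 10 × 421 = 4210
  Σ(formed) = 5224 kJ
ΔH = Σ(broken) − Σ(formed) = 5086 − 5224 = −138 kJ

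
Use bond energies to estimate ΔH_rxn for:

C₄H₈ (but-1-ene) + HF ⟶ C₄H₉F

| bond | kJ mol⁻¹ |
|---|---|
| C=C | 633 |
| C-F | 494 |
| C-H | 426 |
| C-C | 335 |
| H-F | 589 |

ΔH ≈ −33 kJ

Bonds broken (reactants):
  C-C: 2 × 335 = 670
  C-H: 8 × 426 = 3408
  C=C: 1 × 633 = 633
  H-F: 1 × 589 = 589
  Σ(broken) = 5300 kJ
Bonds formed (products):
  C-C: 3 × 335 = 1005
  C-F: 1 × 494 = 494
  C-H: 9 × 426 = 3834
  Σ(formed) = 5333 kJ
ΔH = Σ(broken) − Σ(formed) = 5300 − 5333 = −33 kJ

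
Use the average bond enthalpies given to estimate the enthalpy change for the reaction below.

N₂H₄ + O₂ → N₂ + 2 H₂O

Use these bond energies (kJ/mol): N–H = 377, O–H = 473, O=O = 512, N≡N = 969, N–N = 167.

ΔH ≈ −674 kJ

Bonds broken (reactants):
  N–H: 4 × 377 = 1508
  N–N: 1 × 167 = 167
  O=O: 1 × 512 = 512
  Σ(broken) = 2187 kJ
Bonds formed (products):
  N≡N: 1 × 969 = 969
  O–H: 4 × 473 = 1892
  Σ(formed) = 2861 kJ
ΔH = Σ(broken) − Σ(formed) = 2187 − 2861 = −674 kJ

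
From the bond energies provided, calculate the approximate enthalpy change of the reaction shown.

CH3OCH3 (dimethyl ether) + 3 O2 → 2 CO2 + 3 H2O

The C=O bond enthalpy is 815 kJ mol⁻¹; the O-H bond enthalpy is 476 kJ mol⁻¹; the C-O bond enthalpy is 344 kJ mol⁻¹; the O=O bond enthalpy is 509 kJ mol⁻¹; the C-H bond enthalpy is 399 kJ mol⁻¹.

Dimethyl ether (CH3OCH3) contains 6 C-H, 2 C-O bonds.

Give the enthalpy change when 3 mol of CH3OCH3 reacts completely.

ΔH = −4521 kJ

Bonds broken (reactants):
  C-H: 6 × 399 = 2394
  C-O: 2 × 344 = 688
  O=O: 3 × 509 = 1527
  Σ(broken) = 4609 kJ
Bonds formed (products):
  C=O: 4 × 815 = 3260
  O-H: 6 × 476 = 2856
  Σ(formed) = 6116 kJ
ΔH = Σ(broken) − Σ(formed) = 4609 − 6116 = −1507 kJ
For 3× the reaction as written: 3 × (−1507) = −4521 kJ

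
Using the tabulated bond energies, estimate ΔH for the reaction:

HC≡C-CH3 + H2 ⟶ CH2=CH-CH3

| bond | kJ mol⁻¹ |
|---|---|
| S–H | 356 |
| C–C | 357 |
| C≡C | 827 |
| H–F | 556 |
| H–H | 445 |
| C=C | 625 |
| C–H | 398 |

Bonds broken (reactants):
  C≡C: 1 × 827 = 827
  C–C: 1 × 357 = 357
  C–H: 4 × 398 = 1592
  H–H: 1 × 445 = 445
  Σ(broken) = 3221 kJ
Bonds formed (products):
  C–C: 1 × 357 = 357
  C–H: 6 × 398 = 2388
  C=C: 1 × 625 = 625
  Σ(formed) = 3370 kJ
ΔH = Σ(broken) − Σ(formed) = 3221 − 3370 = −149 kJ

ΔH ≈ −149 kJ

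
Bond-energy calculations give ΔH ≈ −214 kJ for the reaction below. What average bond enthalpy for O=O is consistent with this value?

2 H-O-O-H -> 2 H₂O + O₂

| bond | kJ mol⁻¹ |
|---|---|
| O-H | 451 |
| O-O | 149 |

Let D be the O=O bond energy.
Σ(broken) = 4×451 + 2×149 = 2102
Σ(formed) = 4×451 + 1×D = 1804 + D
ΔH = Σ(broken) − Σ(formed) = (2102) − (1804 + D) = +298 − D
Setting this equal to −214 kJ gives D = 512 kJ/mol.

D(O=O) ≈ 512 kJ/mol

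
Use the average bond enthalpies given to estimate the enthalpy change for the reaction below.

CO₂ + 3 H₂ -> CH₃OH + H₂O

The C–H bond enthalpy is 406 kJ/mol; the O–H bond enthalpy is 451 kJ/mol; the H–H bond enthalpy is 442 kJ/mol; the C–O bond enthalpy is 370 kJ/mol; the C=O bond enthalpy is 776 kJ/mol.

Bonds broken (reactants):
  C=O: 2 × 776 = 1552
  H–H: 3 × 442 = 1326
  Σ(broken) = 2878 kJ
Bonds formed (products):
  C–H: 3 × 406 = 1218
  C–O: 1 × 370 = 370
  O–H: 3 × 451 = 1353
  Σ(formed) = 2941 kJ
ΔH = Σ(broken) − Σ(formed) = 2878 − 2941 = −63 kJ

ΔH ≈ −63 kJ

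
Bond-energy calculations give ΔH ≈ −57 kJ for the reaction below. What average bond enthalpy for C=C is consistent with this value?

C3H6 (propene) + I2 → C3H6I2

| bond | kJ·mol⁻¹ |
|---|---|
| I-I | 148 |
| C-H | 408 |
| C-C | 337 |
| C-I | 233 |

D(C=C) ≈ 598 kJ/mol

Let D be the C=C bond energy.
Σ(broken) = 1×337 + 6×408 + 1×D + 1×148 = 2933 + D
Σ(formed) = 2×337 + 6×408 + 2×233 = 3588
ΔH = Σ(broken) − Σ(formed) = (2933 + D) − (3588) = −655 + D
Setting this equal to −57 kJ gives D = 598 kJ/mol.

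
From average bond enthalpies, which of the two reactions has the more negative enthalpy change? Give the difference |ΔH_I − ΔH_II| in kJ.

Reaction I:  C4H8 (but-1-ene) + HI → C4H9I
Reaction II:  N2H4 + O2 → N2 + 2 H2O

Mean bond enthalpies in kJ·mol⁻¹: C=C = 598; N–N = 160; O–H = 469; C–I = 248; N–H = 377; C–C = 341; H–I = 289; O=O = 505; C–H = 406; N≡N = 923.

Reaction II, by 518 kJ

Reaction I:
  Bonds broken (reactants):
    C–C: 2 × 341 = 682
    C–H: 8 × 406 = 3248
    C=C: 1 × 598 = 598
    H–I: 1 × 289 = 289
    Σ(broken) = 4817 kJ
  Bonds formed (products):
    C–C: 3 × 341 = 1023
    C–H: 9 × 406 = 3654
    C–I: 1 × 248 = 248
    Σ(formed) = 4925 kJ
  ΔH_I = 4817 − 4925 = −108 kJ
Reaction II:
  Bonds broken (reactants):
    N–H: 4 × 377 = 1508
    N–N: 1 × 160 = 160
    O=O: 1 × 505 = 505
    Σ(broken) = 2173 kJ
  Bonds formed (products):
    N≡N: 1 × 923 = 923
    O–H: 4 × 469 = 1876
    Σ(formed) = 2799 kJ
  ΔH_II = 2173 − 2799 = −626 kJ
ΔH_I − ΔH_II = +518 kJ, so reaction II has the more negative ΔH; |ΔH_I − ΔH_II| = 518 kJ.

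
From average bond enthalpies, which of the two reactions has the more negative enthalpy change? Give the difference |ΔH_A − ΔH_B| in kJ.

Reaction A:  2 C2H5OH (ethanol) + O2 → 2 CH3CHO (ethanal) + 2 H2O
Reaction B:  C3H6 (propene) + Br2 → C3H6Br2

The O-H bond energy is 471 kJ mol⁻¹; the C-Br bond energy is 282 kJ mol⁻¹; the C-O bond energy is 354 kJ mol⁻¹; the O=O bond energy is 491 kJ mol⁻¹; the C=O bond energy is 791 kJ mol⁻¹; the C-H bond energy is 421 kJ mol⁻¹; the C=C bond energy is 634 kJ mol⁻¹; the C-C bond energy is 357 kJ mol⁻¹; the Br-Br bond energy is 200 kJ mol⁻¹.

Reaction A, by 396 kJ

Reaction A:
  Bonds broken (reactants):
    C-C: 2 × 357 = 714
    C-H: 10 × 421 = 4210
    C-O: 2 × 354 = 708
    O-H: 2 × 471 = 942
    O=O: 1 × 491 = 491
    Σ(broken) = 7065 kJ
  Bonds formed (products):
    C-C: 2 × 357 = 714
    C-H: 8 × 421 = 3368
    C=O: 2 × 791 = 1582
    O-H: 4 × 471 = 1884
    Σ(formed) = 7548 kJ
  ΔH_A = 7065 − 7548 = −483 kJ
Reaction B:
  Bonds broken (reactants):
    Br-Br: 1 × 200 = 200
    C-C: 1 × 357 = 357
    C-H: 6 × 421 = 2526
    C=C: 1 × 634 = 634
    Σ(broken) = 3717 kJ
  Bonds formed (products):
    C-Br: 2 × 282 = 564
    C-C: 2 × 357 = 714
    C-H: 6 × 421 = 2526
    Σ(formed) = 3804 kJ
  ΔH_B = 3717 − 3804 = −87 kJ
ΔH_A − ΔH_B = −396 kJ, so reaction A has the more negative ΔH; |ΔH_A − ΔH_B| = 396 kJ.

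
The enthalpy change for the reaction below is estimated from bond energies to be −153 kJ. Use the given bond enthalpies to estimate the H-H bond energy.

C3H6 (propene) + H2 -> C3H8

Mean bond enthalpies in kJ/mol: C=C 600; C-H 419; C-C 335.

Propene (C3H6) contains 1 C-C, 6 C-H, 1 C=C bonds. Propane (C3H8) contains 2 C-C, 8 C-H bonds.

Let D be the H-H bond energy.
Σ(broken) = 1×335 + 6×419 + 1×600 + 1×D = 3449 + D
Σ(formed) = 2×335 + 8×419 = 4022
ΔH = Σ(broken) − Σ(formed) = (3449 + D) − (4022) = −573 + D
Setting this equal to −153 kJ gives D = 420 kJ/mol.

D(H-H) ≈ 420 kJ/mol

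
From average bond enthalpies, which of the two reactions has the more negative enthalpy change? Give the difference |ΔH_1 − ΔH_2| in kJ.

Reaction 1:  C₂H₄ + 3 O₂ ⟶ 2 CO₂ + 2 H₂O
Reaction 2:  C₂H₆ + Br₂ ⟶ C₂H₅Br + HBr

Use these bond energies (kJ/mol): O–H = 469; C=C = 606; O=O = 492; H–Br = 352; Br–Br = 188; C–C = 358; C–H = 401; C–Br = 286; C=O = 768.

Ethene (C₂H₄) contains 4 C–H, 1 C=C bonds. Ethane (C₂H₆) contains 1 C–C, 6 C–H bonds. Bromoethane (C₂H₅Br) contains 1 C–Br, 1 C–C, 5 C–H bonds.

Reaction 1:
  Bonds broken (reactants):
    C–H: 4 × 401 = 1604
    C=C: 1 × 606 = 606
    O=O: 3 × 492 = 1476
    Σ(broken) = 3686 kJ
  Bonds formed (products):
    C=O: 4 × 768 = 3072
    O–H: 4 × 469 = 1876
    Σ(formed) = 4948 kJ
  ΔH_1 = 3686 − 4948 = −1262 kJ
Reaction 2:
  Bonds broken (reactants):
    Br–Br: 1 × 188 = 188
    C–C: 1 × 358 = 358
    C–H: 6 × 401 = 2406
    Σ(broken) = 2952 kJ
  Bonds formed (products):
    C–Br: 1 × 286 = 286
    C–C: 1 × 358 = 358
    C–H: 5 × 401 = 2005
    H–Br: 1 × 352 = 352
    Σ(formed) = 3001 kJ
  ΔH_2 = 2952 − 3001 = −49 kJ
ΔH_1 − ΔH_2 = −1213 kJ, so reaction 1 has the more negative ΔH; |ΔH_1 − ΔH_2| = 1213 kJ.

Reaction 1, by 1213 kJ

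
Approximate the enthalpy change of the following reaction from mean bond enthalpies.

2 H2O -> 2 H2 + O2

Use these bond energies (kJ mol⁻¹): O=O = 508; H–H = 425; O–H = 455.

ΔH ≈ +462 kJ

Bonds broken (reactants):
  O–H: 4 × 455 = 1820
  Σ(broken) = 1820 kJ
Bonds formed (products):
  H–H: 2 × 425 = 850
  O=O: 1 × 508 = 508
  Σ(formed) = 1358 kJ
ΔH = Σ(broken) − Σ(formed) = 1820 − 1358 = +462 kJ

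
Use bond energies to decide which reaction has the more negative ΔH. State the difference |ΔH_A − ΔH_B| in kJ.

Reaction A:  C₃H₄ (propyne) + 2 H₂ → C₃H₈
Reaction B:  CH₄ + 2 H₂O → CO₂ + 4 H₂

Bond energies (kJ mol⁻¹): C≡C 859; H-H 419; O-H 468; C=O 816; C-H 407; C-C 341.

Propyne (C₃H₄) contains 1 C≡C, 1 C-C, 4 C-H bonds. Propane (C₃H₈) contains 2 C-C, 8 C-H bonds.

Reaction A, by 464 kJ

Reaction A:
  Bonds broken (reactants):
    C≡C: 1 × 859 = 859
    C-C: 1 × 341 = 341
    C-H: 4 × 407 = 1628
    H-H: 2 × 419 = 838
    Σ(broken) = 3666 kJ
  Bonds formed (products):
    C-C: 2 × 341 = 682
    C-H: 8 × 407 = 3256
    Σ(formed) = 3938 kJ
  ΔH_A = 3666 − 3938 = −272 kJ
Reaction B:
  Bonds broken (reactants):
    C-H: 4 × 407 = 1628
    O-H: 4 × 468 = 1872
    Σ(broken) = 3500 kJ
  Bonds formed (products):
    C=O: 2 × 816 = 1632
    H-H: 4 × 419 = 1676
    Σ(formed) = 3308 kJ
  ΔH_B = 3500 − 3308 = +192 kJ
ΔH_A − ΔH_B = −464 kJ, so reaction A has the more negative ΔH; |ΔH_A − ΔH_B| = 464 kJ.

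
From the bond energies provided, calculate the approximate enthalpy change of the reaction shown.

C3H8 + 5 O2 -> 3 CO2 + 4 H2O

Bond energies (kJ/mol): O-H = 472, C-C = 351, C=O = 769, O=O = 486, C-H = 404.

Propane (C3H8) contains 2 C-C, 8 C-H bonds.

ΔH ≈ −2026 kJ

Bonds broken (reactants):
  C-C: 2 × 351 = 702
  C-H: 8 × 404 = 3232
  O=O: 5 × 486 = 2430
  Σ(broken) = 6364 kJ
Bonds formed (products):
  C=O: 6 × 769 = 4614
  O-H: 8 × 472 = 3776
  Σ(formed) = 8390 kJ
ΔH = Σ(broken) − Σ(formed) = 6364 − 8390 = −2026 kJ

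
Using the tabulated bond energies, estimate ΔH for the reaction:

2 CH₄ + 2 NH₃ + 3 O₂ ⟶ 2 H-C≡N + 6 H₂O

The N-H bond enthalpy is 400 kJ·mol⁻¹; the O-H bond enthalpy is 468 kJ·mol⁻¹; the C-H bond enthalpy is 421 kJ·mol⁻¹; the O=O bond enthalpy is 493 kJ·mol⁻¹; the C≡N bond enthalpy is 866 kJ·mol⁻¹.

Bonds broken (reactants):
  C-H: 8 × 421 = 3368
  N-H: 6 × 400 = 2400
  O=O: 3 × 493 = 1479
  Σ(broken) = 7247 kJ
Bonds formed (products):
  C≡N: 2 × 866 = 1732
  C-H: 2 × 421 = 842
  O-H: 12 × 468 = 5616
  Σ(formed) = 8190 kJ
ΔH = Σ(broken) − Σ(formed) = 7247 − 8190 = −943 kJ

ΔH ≈ −943 kJ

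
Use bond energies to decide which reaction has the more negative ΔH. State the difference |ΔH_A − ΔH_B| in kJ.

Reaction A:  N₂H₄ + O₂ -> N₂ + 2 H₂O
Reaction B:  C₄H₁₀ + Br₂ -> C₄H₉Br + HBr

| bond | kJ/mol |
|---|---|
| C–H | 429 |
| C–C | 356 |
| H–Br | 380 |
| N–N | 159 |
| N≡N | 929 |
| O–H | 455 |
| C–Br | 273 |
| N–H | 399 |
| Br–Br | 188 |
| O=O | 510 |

Reaction A:
  Bonds broken (reactants):
    N–H: 4 × 399 = 1596
    N–N: 1 × 159 = 159
    O=O: 1 × 510 = 510
    Σ(broken) = 2265 kJ
  Bonds formed (products):
    N≡N: 1 × 929 = 929
    O–H: 4 × 455 = 1820
    Σ(formed) = 2749 kJ
  ΔH_A = 2265 − 2749 = −484 kJ
Reaction B:
  Bonds broken (reactants):
    Br–Br: 1 × 188 = 188
    C–C: 3 × 356 = 1068
    C–H: 10 × 429 = 4290
    Σ(broken) = 5546 kJ
  Bonds formed (products):
    C–Br: 1 × 273 = 273
    C–C: 3 × 356 = 1068
    C–H: 9 × 429 = 3861
    H–Br: 1 × 380 = 380
    Σ(formed) = 5582 kJ
  ΔH_B = 5546 − 5582 = −36 kJ
ΔH_A − ΔH_B = −448 kJ, so reaction A has the more negative ΔH; |ΔH_A − ΔH_B| = 448 kJ.

Reaction A, by 448 kJ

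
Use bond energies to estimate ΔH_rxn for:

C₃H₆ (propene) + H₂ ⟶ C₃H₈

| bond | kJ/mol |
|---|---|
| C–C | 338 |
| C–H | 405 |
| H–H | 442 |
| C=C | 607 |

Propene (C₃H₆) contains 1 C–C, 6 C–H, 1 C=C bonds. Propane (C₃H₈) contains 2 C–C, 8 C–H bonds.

ΔH ≈ −99 kJ

Bonds broken (reactants):
  C–C: 1 × 338 = 338
  C–H: 6 × 405 = 2430
  C=C: 1 × 607 = 607
  H–H: 1 × 442 = 442
  Σ(broken) = 3817 kJ
Bonds formed (products):
  C–C: 2 × 338 = 676
  C–H: 8 × 405 = 3240
  Σ(formed) = 3916 kJ
ΔH = Σ(broken) − Σ(formed) = 3817 − 3916 = −99 kJ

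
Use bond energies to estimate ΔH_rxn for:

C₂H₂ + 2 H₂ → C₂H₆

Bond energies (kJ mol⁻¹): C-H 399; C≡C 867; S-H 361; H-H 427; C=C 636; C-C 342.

Bonds broken (reactants):
  C≡C: 1 × 867 = 867
  C-H: 2 × 399 = 798
  H-H: 2 × 427 = 854
  Σ(broken) = 2519 kJ
Bonds formed (products):
  C-C: 1 × 342 = 342
  C-H: 6 × 399 = 2394
  Σ(formed) = 2736 kJ
ΔH = Σ(broken) − Σ(formed) = 2519 − 2736 = −217 kJ

ΔH ≈ −217 kJ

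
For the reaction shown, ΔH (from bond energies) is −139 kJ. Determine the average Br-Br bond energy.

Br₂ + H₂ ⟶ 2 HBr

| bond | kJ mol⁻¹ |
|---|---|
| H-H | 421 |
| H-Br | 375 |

Let D be the Br-Br bond energy.
Σ(broken) = 1×D + 1×421 = 421 + D
Σ(formed) = 2×375 = 750
ΔH = Σ(broken) − Σ(formed) = (421 + D) − (750) = −329 + D
Setting this equal to −139 kJ gives D = 190 kJ/mol.

D(Br-Br) ≈ 190 kJ/mol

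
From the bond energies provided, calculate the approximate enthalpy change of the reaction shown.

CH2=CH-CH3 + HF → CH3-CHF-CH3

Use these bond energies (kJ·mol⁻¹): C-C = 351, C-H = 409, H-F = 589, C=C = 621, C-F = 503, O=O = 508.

Bonds broken (reactants):
  C-C: 1 × 351 = 351
  C-H: 6 × 409 = 2454
  C=C: 1 × 621 = 621
  H-F: 1 × 589 = 589
  Σ(broken) = 4015 kJ
Bonds formed (products):
  C-C: 2 × 351 = 702
  C-F: 1 × 503 = 503
  C-H: 7 × 409 = 2863
  Σ(formed) = 4068 kJ
ΔH = Σ(broken) − Σ(formed) = 4015 − 4068 = −53 kJ

ΔH ≈ −53 kJ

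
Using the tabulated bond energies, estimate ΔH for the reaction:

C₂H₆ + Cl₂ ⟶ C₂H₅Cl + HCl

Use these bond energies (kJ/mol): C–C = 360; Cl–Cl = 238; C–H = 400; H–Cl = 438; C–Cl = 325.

ΔH ≈ −125 kJ

Bonds broken (reactants):
  C–C: 1 × 360 = 360
  C–H: 6 × 400 = 2400
  Cl–Cl: 1 × 238 = 238
  Σ(broken) = 2998 kJ
Bonds formed (products):
  C–C: 1 × 360 = 360
  C–Cl: 1 × 325 = 325
  C–H: 5 × 400 = 2000
  H–Cl: 1 × 438 = 438
  Σ(formed) = 3123 kJ
ΔH = Σ(broken) − Σ(formed) = 2998 − 3123 = −125 kJ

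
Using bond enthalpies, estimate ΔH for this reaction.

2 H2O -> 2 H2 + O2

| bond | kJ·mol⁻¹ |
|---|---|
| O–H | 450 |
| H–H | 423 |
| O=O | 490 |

Bonds broken (reactants):
  O–H: 4 × 450 = 1800
  Σ(broken) = 1800 kJ
Bonds formed (products):
  H–H: 2 × 423 = 846
  O=O: 1 × 490 = 490
  Σ(formed) = 1336 kJ
ΔH = Σ(broken) − Σ(formed) = 1800 − 1336 = +464 kJ

ΔH ≈ +464 kJ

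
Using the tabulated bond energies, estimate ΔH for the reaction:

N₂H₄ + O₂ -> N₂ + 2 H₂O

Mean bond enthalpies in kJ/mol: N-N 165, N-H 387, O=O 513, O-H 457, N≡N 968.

Bonds broken (reactants):
  N-H: 4 × 387 = 1548
  N-N: 1 × 165 = 165
  O=O: 1 × 513 = 513
  Σ(broken) = 2226 kJ
Bonds formed (products):
  N≡N: 1 × 968 = 968
  O-H: 4 × 457 = 1828
  Σ(formed) = 2796 kJ
ΔH = Σ(broken) − Σ(formed) = 2226 − 2796 = −570 kJ

ΔH ≈ −570 kJ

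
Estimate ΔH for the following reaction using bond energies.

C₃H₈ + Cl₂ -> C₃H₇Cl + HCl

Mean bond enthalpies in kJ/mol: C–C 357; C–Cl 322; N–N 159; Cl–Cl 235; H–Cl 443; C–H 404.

ΔH ≈ −126 kJ

Bonds broken (reactants):
  C–C: 2 × 357 = 714
  C–H: 8 × 404 = 3232
  Cl–Cl: 1 × 235 = 235
  Σ(broken) = 4181 kJ
Bonds formed (products):
  C–C: 2 × 357 = 714
  C–Cl: 1 × 322 = 322
  C–H: 7 × 404 = 2828
  H–Cl: 1 × 443 = 443
  Σ(formed) = 4307 kJ
ΔH = Σ(broken) − Σ(formed) = 4181 − 4307 = −126 kJ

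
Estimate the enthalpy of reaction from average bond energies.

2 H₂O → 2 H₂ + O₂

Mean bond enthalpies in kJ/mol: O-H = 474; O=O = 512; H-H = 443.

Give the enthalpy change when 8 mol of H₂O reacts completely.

Bonds broken (reactants):
  O-H: 4 × 474 = 1896
  Σ(broken) = 1896 kJ
Bonds formed (products):
  H-H: 2 × 443 = 886
  O=O: 1 × 512 = 512
  Σ(formed) = 1398 kJ
ΔH = Σ(broken) − Σ(formed) = 1896 − 1398 = +498 kJ
For 4× the reaction as written: 4 × (+498) = +1992 kJ

ΔH = +1992 kJ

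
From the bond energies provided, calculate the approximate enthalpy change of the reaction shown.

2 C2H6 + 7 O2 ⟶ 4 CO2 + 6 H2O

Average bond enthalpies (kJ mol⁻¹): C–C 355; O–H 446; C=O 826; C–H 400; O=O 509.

Bonds broken (reactants):
  C–C: 2 × 355 = 710
  C–H: 12 × 400 = 4800
  O=O: 7 × 509 = 3563
  Σ(broken) = 9073 kJ
Bonds formed (products):
  C=O: 8 × 826 = 6608
  O–H: 12 × 446 = 5352
  Σ(formed) = 11960 kJ
ΔH = Σ(broken) − Σ(formed) = 9073 − 11960 = −2887 kJ

ΔH ≈ −2887 kJ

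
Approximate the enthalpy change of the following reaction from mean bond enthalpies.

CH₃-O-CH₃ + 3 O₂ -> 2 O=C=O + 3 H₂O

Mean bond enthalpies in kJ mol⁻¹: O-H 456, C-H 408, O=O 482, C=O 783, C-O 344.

Bonds broken (reactants):
  C-H: 6 × 408 = 2448
  C-O: 2 × 344 = 688
  O=O: 3 × 482 = 1446
  Σ(broken) = 4582 kJ
Bonds formed (products):
  C=O: 4 × 783 = 3132
  O-H: 6 × 456 = 2736
  Σ(formed) = 5868 kJ
ΔH = Σ(broken) − Σ(formed) = 4582 − 5868 = −1286 kJ

ΔH ≈ −1286 kJ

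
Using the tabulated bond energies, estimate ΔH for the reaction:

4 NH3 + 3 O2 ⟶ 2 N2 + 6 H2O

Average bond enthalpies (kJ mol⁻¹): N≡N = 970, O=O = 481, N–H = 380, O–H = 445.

ΔH ≈ −1277 kJ

Bonds broken (reactants):
  N–H: 12 × 380 = 4560
  O=O: 3 × 481 = 1443
  Σ(broken) = 6003 kJ
Bonds formed (products):
  N≡N: 2 × 970 = 1940
  O–H: 12 × 445 = 5340
  Σ(formed) = 7280 kJ
ΔH = Σ(broken) − Σ(formed) = 6003 − 7280 = −1277 kJ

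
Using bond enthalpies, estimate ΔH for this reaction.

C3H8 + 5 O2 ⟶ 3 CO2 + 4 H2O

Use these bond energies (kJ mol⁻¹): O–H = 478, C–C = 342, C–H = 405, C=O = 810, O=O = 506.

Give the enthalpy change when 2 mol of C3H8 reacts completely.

ΔH = −4460 kJ

Bonds broken (reactants):
  C–C: 2 × 342 = 684
  C–H: 8 × 405 = 3240
  O=O: 5 × 506 = 2530
  Σ(broken) = 6454 kJ
Bonds formed (products):
  C=O: 6 × 810 = 4860
  O–H: 8 × 478 = 3824
  Σ(formed) = 8684 kJ
ΔH = Σ(broken) − Σ(formed) = 6454 − 8684 = −2230 kJ
For 2× the reaction as written: 2 × (−2230) = −4460 kJ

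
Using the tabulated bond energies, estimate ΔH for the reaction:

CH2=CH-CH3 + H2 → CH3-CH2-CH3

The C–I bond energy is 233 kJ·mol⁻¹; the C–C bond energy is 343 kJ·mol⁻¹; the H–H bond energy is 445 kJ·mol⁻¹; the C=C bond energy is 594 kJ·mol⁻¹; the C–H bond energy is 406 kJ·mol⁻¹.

ΔH ≈ −116 kJ

Bonds broken (reactants):
  C–C: 1 × 343 = 343
  C–H: 6 × 406 = 2436
  C=C: 1 × 594 = 594
  H–H: 1 × 445 = 445
  Σ(broken) = 3818 kJ
Bonds formed (products):
  C–C: 2 × 343 = 686
  C–H: 8 × 406 = 3248
  Σ(formed) = 3934 kJ
ΔH = Σ(broken) − Σ(formed) = 3818 − 3934 = −116 kJ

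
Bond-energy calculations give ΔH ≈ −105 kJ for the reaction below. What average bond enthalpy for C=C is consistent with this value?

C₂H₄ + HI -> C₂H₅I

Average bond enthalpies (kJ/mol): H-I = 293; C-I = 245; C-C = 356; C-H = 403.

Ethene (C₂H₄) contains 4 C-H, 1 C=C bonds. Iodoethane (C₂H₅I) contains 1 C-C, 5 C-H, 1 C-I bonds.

Let D be the C=C bond energy.
Σ(broken) = 4×403 + 1×D + 1×293 = 1905 + D
Σ(formed) = 1×356 + 5×403 + 1×245 = 2616
ΔH = Σ(broken) − Σ(formed) = (1905 + D) − (2616) = −711 + D
Setting this equal to −105 kJ gives D = 606 kJ/mol.

D(C=C) ≈ 606 kJ/mol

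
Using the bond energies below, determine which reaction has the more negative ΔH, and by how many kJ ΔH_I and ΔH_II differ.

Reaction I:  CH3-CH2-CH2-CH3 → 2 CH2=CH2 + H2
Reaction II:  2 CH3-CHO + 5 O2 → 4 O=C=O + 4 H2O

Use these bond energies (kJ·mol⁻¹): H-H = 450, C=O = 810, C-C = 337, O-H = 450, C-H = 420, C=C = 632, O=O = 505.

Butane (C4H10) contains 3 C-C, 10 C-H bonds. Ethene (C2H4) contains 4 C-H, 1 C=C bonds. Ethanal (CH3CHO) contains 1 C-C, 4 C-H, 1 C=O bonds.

Reaction II, by 2038 kJ

Reaction I:
  Bonds broken (reactants):
    C-C: 3 × 337 = 1011
    C-H: 10 × 420 = 4200
    Σ(broken) = 5211 kJ
  Bonds formed (products):
    C-H: 8 × 420 = 3360
    C=C: 2 × 632 = 1264
    H-H: 1 × 450 = 450
    Σ(formed) = 5074 kJ
  ΔH_I = 5211 − 5074 = +137 kJ
Reaction II:
  Bonds broken (reactants):
    C-C: 2 × 337 = 674
    C-H: 8 × 420 = 3360
    C=O: 2 × 810 = 1620
    O=O: 5 × 505 = 2525
    Σ(broken) = 8179 kJ
  Bonds formed (products):
    C=O: 8 × 810 = 6480
    O-H: 8 × 450 = 3600
    Σ(formed) = 10080 kJ
  ΔH_II = 8179 − 10080 = −1901 kJ
ΔH_I − ΔH_II = +2038 kJ, so reaction II has the more negative ΔH; |ΔH_I − ΔH_II| = 2038 kJ.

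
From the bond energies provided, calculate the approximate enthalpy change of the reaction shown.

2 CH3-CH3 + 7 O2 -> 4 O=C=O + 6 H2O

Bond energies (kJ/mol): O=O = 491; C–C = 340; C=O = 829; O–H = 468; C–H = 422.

ΔH ≈ −3067 kJ

Bonds broken (reactants):
  C–C: 2 × 340 = 680
  C–H: 12 × 422 = 5064
  O=O: 7 × 491 = 3437
  Σ(broken) = 9181 kJ
Bonds formed (products):
  C=O: 8 × 829 = 6632
  O–H: 12 × 468 = 5616
  Σ(formed) = 12248 kJ
ΔH = Σ(broken) − Σ(formed) = 9181 − 12248 = −3067 kJ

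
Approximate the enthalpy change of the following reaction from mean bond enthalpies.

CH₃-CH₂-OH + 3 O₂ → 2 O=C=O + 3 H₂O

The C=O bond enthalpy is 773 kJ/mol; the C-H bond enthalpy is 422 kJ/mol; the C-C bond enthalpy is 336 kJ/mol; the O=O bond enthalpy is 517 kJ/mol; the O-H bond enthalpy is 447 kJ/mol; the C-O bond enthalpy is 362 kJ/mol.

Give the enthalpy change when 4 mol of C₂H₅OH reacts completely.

Bonds broken (reactants):
  C-C: 1 × 336 = 336
  C-H: 5 × 422 = 2110
  C-O: 1 × 362 = 362
  O-H: 1 × 447 = 447
  O=O: 3 × 517 = 1551
  Σ(broken) = 4806 kJ
Bonds formed (products):
  C=O: 4 × 773 = 3092
  O-H: 6 × 447 = 2682
  Σ(formed) = 5774 kJ
ΔH = Σ(broken) − Σ(formed) = 4806 − 5774 = −968 kJ
For 4× the reaction as written: 4 × (−968) = −3872 kJ

ΔH = −3872 kJ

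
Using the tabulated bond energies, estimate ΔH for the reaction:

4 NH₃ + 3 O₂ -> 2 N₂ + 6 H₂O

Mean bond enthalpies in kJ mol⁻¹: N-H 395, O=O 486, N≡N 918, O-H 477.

Bonds broken (reactants):
  N-H: 12 × 395 = 4740
  O=O: 3 × 486 = 1458
  Σ(broken) = 6198 kJ
Bonds formed (products):
  N≡N: 2 × 918 = 1836
  O-H: 12 × 477 = 5724
  Σ(formed) = 7560 kJ
ΔH = Σ(broken) − Σ(formed) = 6198 − 7560 = −1362 kJ

ΔH ≈ −1362 kJ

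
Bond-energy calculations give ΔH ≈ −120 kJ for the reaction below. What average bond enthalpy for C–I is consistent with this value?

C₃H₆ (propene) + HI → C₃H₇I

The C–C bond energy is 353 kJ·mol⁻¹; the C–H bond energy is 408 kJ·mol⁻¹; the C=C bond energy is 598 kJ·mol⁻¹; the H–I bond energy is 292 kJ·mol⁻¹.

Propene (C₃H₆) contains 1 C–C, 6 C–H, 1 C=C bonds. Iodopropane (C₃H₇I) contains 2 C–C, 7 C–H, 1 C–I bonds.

D(C–I) ≈ 249 kJ/mol

Let D be the C–I bond energy.
Σ(broken) = 1×353 + 6×408 + 1×598 + 1×292 = 3691
Σ(formed) = 2×353 + 7×408 + 1×D = 3562 + D
ΔH = Σ(broken) − Σ(formed) = (3691) − (3562 + D) = +129 − D
Setting this equal to −120 kJ gives D = 249 kJ/mol.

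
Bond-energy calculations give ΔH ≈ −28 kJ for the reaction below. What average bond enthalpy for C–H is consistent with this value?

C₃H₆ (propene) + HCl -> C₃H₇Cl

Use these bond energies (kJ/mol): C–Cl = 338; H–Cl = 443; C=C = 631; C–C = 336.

D(C–H) ≈ 428 kJ/mol

Let D be the C–H bond energy.
Σ(broken) = 1×336 + 6×D + 1×631 + 1×443 = 1410 + 6D
Σ(formed) = 2×336 + 1×338 + 7×D = 1010 + 7D
ΔH = Σ(broken) − Σ(formed) = (1410 + 6D) − (1010 + 7D) = +400 − D
Setting this equal to −28 kJ gives D = 428 kJ/mol.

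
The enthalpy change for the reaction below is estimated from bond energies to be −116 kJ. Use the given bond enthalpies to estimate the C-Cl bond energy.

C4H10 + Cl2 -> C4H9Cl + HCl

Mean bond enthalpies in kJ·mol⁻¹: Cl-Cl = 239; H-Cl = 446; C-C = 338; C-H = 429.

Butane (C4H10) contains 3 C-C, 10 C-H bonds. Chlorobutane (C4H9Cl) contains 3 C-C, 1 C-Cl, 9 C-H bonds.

D(C-Cl) ≈ 338 kJ/mol

Let D be the C-Cl bond energy.
Σ(broken) = 3×338 + 10×429 + 1×239 = 5543
Σ(formed) = 3×338 + 1×D + 9×429 + 1×446 = 5321 + D
ΔH = Σ(broken) − Σ(formed) = (5543) − (5321 + D) = +222 − D
Setting this equal to −116 kJ gives D = 338 kJ/mol.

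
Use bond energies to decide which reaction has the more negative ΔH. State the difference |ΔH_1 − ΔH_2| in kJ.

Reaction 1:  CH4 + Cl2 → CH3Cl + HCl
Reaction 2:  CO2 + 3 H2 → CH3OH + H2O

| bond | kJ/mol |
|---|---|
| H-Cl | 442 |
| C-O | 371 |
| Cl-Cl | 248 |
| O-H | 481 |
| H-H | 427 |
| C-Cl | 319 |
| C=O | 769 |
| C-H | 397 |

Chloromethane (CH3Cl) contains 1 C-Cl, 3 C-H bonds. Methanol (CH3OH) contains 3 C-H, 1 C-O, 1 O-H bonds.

Reaction 2, by 70 kJ

Reaction 1:
  Bonds broken (reactants):
    C-H: 4 × 397 = 1588
    Cl-Cl: 1 × 248 = 248
    Σ(broken) = 1836 kJ
  Bonds formed (products):
    C-Cl: 1 × 319 = 319
    C-H: 3 × 397 = 1191
    H-Cl: 1 × 442 = 442
    Σ(formed) = 1952 kJ
  ΔH_1 = 1836 − 1952 = −116 kJ
Reaction 2:
  Bonds broken (reactants):
    C=O: 2 × 769 = 1538
    H-H: 3 × 427 = 1281
    Σ(broken) = 2819 kJ
  Bonds formed (products):
    C-H: 3 × 397 = 1191
    C-O: 1 × 371 = 371
    O-H: 3 × 481 = 1443
    Σ(formed) = 3005 kJ
  ΔH_2 = 2819 − 3005 = −186 kJ
ΔH_1 − ΔH_2 = +70 kJ, so reaction 2 has the more negative ΔH; |ΔH_1 − ΔH_2| = 70 kJ.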